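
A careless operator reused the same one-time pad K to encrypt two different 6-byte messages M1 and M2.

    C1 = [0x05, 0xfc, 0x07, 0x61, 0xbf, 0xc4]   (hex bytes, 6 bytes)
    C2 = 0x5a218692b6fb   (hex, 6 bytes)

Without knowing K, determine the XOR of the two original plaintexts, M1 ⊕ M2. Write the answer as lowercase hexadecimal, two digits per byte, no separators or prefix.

5fdd81f3093f

C1 ⊕ C2 = (M1 ⊕ K) ⊕ (M2 ⊕ K) = M1 ⊕ M2 — the shared key cancels under XOR.
00000101 ⊕ 01011010 = 01011111
11111100 ⊕ 00100001 = 11011101
00000111 ⊕ 10000110 = 10000001
01100001 ⊕ 10010010 = 11110011
10111111 ⊕ 10110110 = 00001001
11000100 ⊕ 11111011 = 00111111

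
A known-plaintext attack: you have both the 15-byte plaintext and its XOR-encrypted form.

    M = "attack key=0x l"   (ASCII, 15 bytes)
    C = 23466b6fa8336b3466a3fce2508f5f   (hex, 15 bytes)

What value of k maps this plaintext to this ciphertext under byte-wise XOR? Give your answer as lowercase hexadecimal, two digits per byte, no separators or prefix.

Since C = M ⊕ k, XORing both sides with M gives k = M ⊕ C.
61 ⊕ 23 = 42
74 ⊕ 46 = 32
74 ⊕ 6b = 1f
61 ⊕ 6f = 0e
63 ⊕ a8 = cb
6b ⊕ 33 = 58
20 ⊕ 6b = 4b
6b ⊕ 34 = 5f
65 ⊕ 66 = 03
79 ⊕ a3 = da
3d ⊕ fc = c1
30 ⊕ e2 = d2
78 ⊕ 50 = 28
20 ⊕ 8f = af
6c ⊕ 5f = 33

42321f0ecb584b5f03dac1d228af33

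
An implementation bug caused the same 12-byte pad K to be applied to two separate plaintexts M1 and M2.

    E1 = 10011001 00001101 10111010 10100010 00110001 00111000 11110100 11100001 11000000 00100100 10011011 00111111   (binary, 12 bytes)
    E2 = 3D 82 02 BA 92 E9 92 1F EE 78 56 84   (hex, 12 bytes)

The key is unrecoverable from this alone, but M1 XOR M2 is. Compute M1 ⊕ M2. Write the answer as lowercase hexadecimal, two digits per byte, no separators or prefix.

E1 ⊕ E2 = (M1 ⊕ K) ⊕ (M2 ⊕ K) = M1 ⊕ M2 — the shared key cancels under XOR.
10011001 ⊕ 00111101 = 10100100
00001101 ⊕ 10000010 = 10001111
10111010 ⊕ 00000010 = 10111000
10100010 ⊕ 10111010 = 00011000
00110001 ⊕ 10010010 = 10100011
00111000 ⊕ 11101001 = 11010001
11110100 ⊕ 10010010 = 01100110
11100001 ⊕ 00011111 = 11111110
11000000 ⊕ 11101110 = 00101110
00100100 ⊕ 01111000 = 01011100
10011011 ⊕ 01010110 = 11001101
00111111 ⊕ 10000100 = 10111011

a48fb818a3d166fe2e5ccdbb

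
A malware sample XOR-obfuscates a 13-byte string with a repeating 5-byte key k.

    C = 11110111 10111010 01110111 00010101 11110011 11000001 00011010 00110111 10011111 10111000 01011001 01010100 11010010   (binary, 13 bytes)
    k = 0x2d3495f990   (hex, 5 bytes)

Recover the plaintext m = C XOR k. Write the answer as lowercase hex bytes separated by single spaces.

The 5-byte key repeats, so the effective keystream is 2d 34 95 f9 90 2d 34 95 f9 90 2d 34 95.
byte 0: f7 ⊕ 2d = da
byte 1: ba ⊕ 34 = 8e
byte 2: 77 ⊕ 95 = e2
byte 3: 15 ⊕ f9 = ec
byte 4: f3 ⊕ 90 = 63
byte 5: c1 ⊕ 2d = ec
byte 6: 1a ⊕ 34 = 2e
byte 7: 37 ⊕ 95 = a2
byte 8: 9f ⊕ f9 = 66
byte 9: b8 ⊕ 90 = 28
byte 10: 59 ⊕ 2d = 74
byte 11: 54 ⊕ 34 = 60
byte 12: d2 ⊕ 95 = 47

da 8e e2 ec 63 ec 2e a2 66 28 74 60 47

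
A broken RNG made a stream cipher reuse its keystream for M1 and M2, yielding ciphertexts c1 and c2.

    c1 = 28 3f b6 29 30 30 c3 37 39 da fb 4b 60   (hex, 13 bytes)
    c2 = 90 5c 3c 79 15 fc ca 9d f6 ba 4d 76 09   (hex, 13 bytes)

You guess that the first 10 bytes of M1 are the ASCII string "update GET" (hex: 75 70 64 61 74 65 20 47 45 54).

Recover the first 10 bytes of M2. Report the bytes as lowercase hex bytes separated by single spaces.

First, c1 ⊕ c2 = (M1 ⊕ K) ⊕ (M2 ⊕ K) = M1 ⊕ M2, so the key drops out. Then M2 = (M1 ⊕ M2) ⊕ M1 over the first 10 bytes.
byte 0: (28 XOR 90) XOR 75 = b8 XOR 75 = cd
byte 1: (3f XOR 5c) XOR 70 = 63 XOR 70 = 13
byte 2: (b6 XOR 3c) XOR 64 = 8a XOR 64 = ee
byte 3: (29 XOR 79) XOR 61 = 50 XOR 61 = 31
byte 4: (30 XOR 15) XOR 74 = 25 XOR 74 = 51
byte 5: (30 XOR fc) XOR 65 = cc XOR 65 = a9
byte 6: (c3 XOR ca) XOR 20 = 09 XOR 20 = 29
byte 7: (37 XOR 9d) XOR 47 = aa XOR 47 = ed
byte 8: (39 XOR f6) XOR 45 = cf XOR 45 = 8a
byte 9: (da XOR ba) XOR 54 = 60 XOR 54 = 34

cd 13 ee 31 51 a9 29 ed 8a 34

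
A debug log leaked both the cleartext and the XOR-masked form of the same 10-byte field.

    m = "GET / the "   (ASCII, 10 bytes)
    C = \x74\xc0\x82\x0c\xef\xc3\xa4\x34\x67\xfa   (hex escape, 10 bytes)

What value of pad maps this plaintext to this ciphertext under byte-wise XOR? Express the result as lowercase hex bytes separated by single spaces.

Since C = m ⊕ pad, XORing both sides with m gives pad = m ⊕ C.
 71 ⊕ 116 =  51
 69 ⊕ 192 = 133
 84 ⊕ 130 = 214
 32 ⊕  12 =  44
 47 ⊕ 239 = 192
 32 ⊕ 195 = 227
116 ⊕ 164 = 208
104 ⊕  52 =  92
101 ⊕ 103 =   2
 32 ⊕ 250 = 218

33 85 d6 2c c0 e3 d0 5c 02 da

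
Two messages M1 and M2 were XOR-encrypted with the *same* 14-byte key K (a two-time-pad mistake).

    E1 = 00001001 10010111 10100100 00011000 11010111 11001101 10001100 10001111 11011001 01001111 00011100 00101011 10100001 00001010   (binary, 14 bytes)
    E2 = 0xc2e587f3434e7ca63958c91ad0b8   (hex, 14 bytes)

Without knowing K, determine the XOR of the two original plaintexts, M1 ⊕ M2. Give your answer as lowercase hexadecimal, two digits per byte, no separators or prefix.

cb7223eb9483f029e017d53171b2

E1 ⊕ E2 = (M1 ⊕ K) ⊕ (M2 ⊕ K) = M1 ⊕ M2 — the shared key cancels under XOR.
byte 0: 00001001 xor 11000010 = 11001011
byte 1: 10010111 xor 11100101 = 01110010
byte 2: 10100100 xor 10000111 = 00100011
byte 3: 00011000 xor 11110011 = 11101011
byte 4: 11010111 xor 01000011 = 10010100
byte 5: 11001101 xor 01001110 = 10000011
byte 6: 10001100 xor 01111100 = 11110000
byte 7: 10001111 xor 10100110 = 00101001
byte 8: 11011001 xor 00111001 = 11100000
byte 9: 01001111 xor 01011000 = 00010111
byte 10: 00011100 xor 11001001 = 11010101
byte 11: 00101011 xor 00011010 = 00110001
byte 12: 10100001 xor 11010000 = 01110001
byte 13: 00001010 xor 10111000 = 10110010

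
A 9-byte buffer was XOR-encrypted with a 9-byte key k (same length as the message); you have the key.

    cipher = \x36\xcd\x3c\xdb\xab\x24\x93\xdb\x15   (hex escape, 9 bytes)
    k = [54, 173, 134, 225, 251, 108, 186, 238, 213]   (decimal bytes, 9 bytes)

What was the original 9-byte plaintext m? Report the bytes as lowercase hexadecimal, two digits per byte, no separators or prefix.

36 ^ 36 = 00
cd ^ ad = 60
3c ^ 86 = ba
db ^ e1 = 3a
ab ^ fb = 50
24 ^ 6c = 48
93 ^ ba = 29
db ^ ee = 35
15 ^ d5 = c0

0060ba3a50482935c0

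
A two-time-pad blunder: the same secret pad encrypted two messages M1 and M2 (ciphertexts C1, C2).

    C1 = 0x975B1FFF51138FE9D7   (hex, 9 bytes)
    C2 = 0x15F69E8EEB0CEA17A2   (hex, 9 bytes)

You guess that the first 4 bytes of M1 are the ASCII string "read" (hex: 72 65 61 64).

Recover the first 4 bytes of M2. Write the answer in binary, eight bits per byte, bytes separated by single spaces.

11110000 11001000 11100000 00010101

First, C1 ⊕ C2 = (M1 ⊕ K) ⊕ (M2 ⊕ K) = M1 ⊕ M2, so the key drops out. Then M2 = (M1 ⊕ M2) ⊕ M1 over the first 4 bytes.
byte 0: (97 XOR 15) XOR 72 = 82 XOR 72 = f0
byte 1: (5b XOR f6) XOR 65 = ad XOR 65 = c8
byte 2: (1f XOR 9e) XOR 61 = 81 XOR 61 = e0
byte 3: (ff XOR 8e) XOR 64 = 71 XOR 64 = 15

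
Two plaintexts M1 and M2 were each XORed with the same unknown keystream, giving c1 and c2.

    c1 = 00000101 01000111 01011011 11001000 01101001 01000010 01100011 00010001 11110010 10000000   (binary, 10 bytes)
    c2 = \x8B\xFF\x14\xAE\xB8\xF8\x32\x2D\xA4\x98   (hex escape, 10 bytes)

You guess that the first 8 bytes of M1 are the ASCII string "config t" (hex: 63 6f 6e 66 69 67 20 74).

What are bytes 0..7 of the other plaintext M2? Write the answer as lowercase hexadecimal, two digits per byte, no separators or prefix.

edd72100b8dd7148

First, c1 ⊕ c2 = (M1 ⊕ K) ⊕ (M2 ⊕ K) = M1 ⊕ M2, so the key drops out. Then M2 = (M1 ⊕ M2) ⊕ M1 over the first 8 bytes.
byte 0: (05 XOR 8b) XOR 63 = 8e XOR 63 = ed
byte 1: (47 XOR ff) XOR 6f = b8 XOR 6f = d7
byte 2: (5b XOR 14) XOR 6e = 4f XOR 6e = 21
byte 3: (c8 XOR ae) XOR 66 = 66 XOR 66 = 00
byte 4: (69 XOR b8) XOR 69 = d1 XOR 69 = b8
byte 5: (42 XOR f8) XOR 67 = ba XOR 67 = dd
byte 6: (63 XOR 32) XOR 20 = 51 XOR 20 = 71
byte 7: (11 XOR 2d) XOR 74 = 3c XOR 74 = 48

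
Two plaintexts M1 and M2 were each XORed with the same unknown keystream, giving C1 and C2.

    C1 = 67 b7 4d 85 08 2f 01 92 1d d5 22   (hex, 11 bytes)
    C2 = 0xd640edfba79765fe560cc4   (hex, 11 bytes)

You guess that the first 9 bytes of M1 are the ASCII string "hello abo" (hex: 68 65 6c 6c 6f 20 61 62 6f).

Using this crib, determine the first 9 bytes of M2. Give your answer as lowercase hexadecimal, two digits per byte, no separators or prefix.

d992cc12c098050e24

First, C1 ⊕ C2 = (M1 ⊕ K) ⊕ (M2 ⊕ K) = M1 ⊕ M2, so the key drops out. Then M2 = (M1 ⊕ M2) ⊕ M1 over the first 9 bytes.
byte 0: (67 xor d6) xor 68 = b1 xor 68 = d9
byte 1: (b7 xor 40) xor 65 = f7 xor 65 = 92
byte 2: (4d xor ed) xor 6c = a0 xor 6c = cc
byte 3: (85 xor fb) xor 6c = 7e xor 6c = 12
byte 4: (08 xor a7) xor 6f = af xor 6f = c0
byte 5: (2f xor 97) xor 20 = b8 xor 20 = 98
byte 6: (01 xor 65) xor 61 = 64 xor 61 = 05
byte 7: (92 xor fe) xor 62 = 6c xor 62 = 0e
byte 8: (1d xor 56) xor 6f = 4b xor 6f = 24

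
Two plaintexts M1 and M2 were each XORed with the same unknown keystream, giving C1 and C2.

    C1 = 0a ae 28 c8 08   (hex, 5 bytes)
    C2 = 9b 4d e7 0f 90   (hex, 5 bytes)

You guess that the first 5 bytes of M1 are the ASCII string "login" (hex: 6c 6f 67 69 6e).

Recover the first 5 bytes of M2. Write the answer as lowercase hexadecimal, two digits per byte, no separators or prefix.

First, C1 ⊕ C2 = (M1 ⊕ K) ⊕ (M2 ⊕ K) = M1 ⊕ M2, so the key drops out. Then M2 = (M1 ⊕ M2) ⊕ M1 over the first 5 bytes.
byte 0: (0a xor 9b) xor 6c = 91 xor 6c = fd
byte 1: (ae xor 4d) xor 6f = e3 xor 6f = 8c
byte 2: (28 xor e7) xor 67 = cf xor 67 = a8
byte 3: (c8 xor 0f) xor 69 = c7 xor 69 = ae
byte 4: (08 xor 90) xor 6e = 98 xor 6e = f6

fd8ca8aef6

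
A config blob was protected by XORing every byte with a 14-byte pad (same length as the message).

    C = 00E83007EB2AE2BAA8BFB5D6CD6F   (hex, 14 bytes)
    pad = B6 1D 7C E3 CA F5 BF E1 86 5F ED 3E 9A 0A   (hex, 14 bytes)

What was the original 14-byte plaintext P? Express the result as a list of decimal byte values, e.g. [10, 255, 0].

[182, 245, 76, 228, 33, 223, 93, 91, 46, 224, 88, 232, 87, 101]

00 ^ b6 = b6
e8 ^ 1d = f5
30 ^ 7c = 4c
07 ^ e3 = e4
eb ^ ca = 21
2a ^ f5 = df
e2 ^ bf = 5d
ba ^ e1 = 5b
a8 ^ 86 = 2e
bf ^ 5f = e0
b5 ^ ed = 58
d6 ^ 3e = e8
cd ^ 9a = 57
6f ^ 0a = 65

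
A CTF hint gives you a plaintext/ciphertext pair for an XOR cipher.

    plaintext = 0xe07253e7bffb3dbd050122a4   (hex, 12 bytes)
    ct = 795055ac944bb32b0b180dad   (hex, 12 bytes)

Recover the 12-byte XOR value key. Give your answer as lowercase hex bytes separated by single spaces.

Since ct = plaintext ⊕ key, XORing both sides with plaintext gives key = plaintext ⊕ ct.
byte 0: 11100000 XOR 01111001 = 10011001
byte 1: 01110010 XOR 01010000 = 00100010
byte 2: 01010011 XOR 01010101 = 00000110
byte 3: 11100111 XOR 10101100 = 01001011
byte 4: 10111111 XOR 10010100 = 00101011
byte 5: 11111011 XOR 01001011 = 10110000
byte 6: 00111101 XOR 10110011 = 10001110
byte 7: 10111101 XOR 00101011 = 10010110
byte 8: 00000101 XOR 00001011 = 00001110
byte 9: 00000001 XOR 00011000 = 00011001
byte 10: 00100010 XOR 00001101 = 00101111
byte 11: 10100100 XOR 10101101 = 00001001

99 22 06 4b 2b b0 8e 96 0e 19 2f 09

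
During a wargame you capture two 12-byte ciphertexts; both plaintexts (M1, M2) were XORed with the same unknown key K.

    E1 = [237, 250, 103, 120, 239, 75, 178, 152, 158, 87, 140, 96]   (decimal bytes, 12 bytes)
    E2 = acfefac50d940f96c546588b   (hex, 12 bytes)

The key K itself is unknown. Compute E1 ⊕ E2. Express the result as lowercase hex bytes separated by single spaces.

41 04 9d bd e2 df bd 0e 5b 11 d4 eb

E1 ⊕ E2 = (M1 ⊕ K) ⊕ (M2 ⊕ K) = M1 ⊕ M2 — the shared key cancels under XOR.
byte 0: 237 XOR 172 =  65
byte 1: 250 XOR 254 =   4
byte 2: 103 XOR 250 = 157
byte 3: 120 XOR 197 = 189
byte 4: 239 XOR  13 = 226
byte 5:  75 XOR 148 = 223
byte 6: 178 XOR  15 = 189
byte 7: 152 XOR 150 =  14
byte 8: 158 XOR 197 =  91
byte 9:  87 XOR  70 =  17
byte 10: 140 XOR  88 = 212
byte 11:  96 XOR 139 = 235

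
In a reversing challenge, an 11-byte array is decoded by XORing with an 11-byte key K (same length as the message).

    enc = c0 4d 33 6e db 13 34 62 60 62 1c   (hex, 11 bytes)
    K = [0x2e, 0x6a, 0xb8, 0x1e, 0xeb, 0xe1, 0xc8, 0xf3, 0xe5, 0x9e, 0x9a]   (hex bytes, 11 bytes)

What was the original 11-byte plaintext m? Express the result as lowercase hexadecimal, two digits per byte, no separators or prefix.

11000000 xor 00101110 = 11101110
01001101 xor 01101010 = 00100111
00110011 xor 10111000 = 10001011
01101110 xor 00011110 = 01110000
11011011 xor 11101011 = 00110000
00010011 xor 11100001 = 11110010
00110100 xor 11001000 = 11111100
01100010 xor 11110011 = 10010001
01100000 xor 11100101 = 10000101
01100010 xor 10011110 = 11111100
00011100 xor 10011010 = 10000110

ee278b7030f2fc9185fc86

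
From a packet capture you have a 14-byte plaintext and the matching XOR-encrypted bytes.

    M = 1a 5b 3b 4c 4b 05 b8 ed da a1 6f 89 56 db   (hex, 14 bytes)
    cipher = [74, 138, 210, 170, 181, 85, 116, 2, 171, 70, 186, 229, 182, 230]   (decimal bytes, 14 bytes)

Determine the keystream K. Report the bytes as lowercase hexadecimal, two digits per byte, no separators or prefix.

50d1e9e6fe50ccef71e7d56ce03d

Since cipher = M ⊕ K, XORing both sides with M gives K = M ⊕ cipher.
1a ^ 4a = 50
5b ^ 8a = d1
3b ^ d2 = e9
4c ^ aa = e6
4b ^ b5 = fe
05 ^ 55 = 50
b8 ^ 74 = cc
ed ^ 02 = ef
da ^ ab = 71
a1 ^ 46 = e7
6f ^ ba = d5
89 ^ e5 = 6c
56 ^ b6 = e0
db ^ e6 = 3d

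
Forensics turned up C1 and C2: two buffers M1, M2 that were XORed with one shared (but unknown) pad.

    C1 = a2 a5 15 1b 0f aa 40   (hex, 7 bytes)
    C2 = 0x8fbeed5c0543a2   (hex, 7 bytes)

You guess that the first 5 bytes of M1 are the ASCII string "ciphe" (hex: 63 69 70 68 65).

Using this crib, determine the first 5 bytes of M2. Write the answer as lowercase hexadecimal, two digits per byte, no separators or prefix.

First, C1 ⊕ C2 = (M1 ⊕ K) ⊕ (M2 ⊕ K) = M1 ⊕ M2, so the key drops out. Then M2 = (M1 ⊕ M2) ⊕ M1 over the first 5 bytes.
byte 0: (a2 ^ 8f) ^ 63 = 2d ^ 63 = 4e
byte 1: (a5 ^ be) ^ 69 = 1b ^ 69 = 72
byte 2: (15 ^ ed) ^ 70 = f8 ^ 70 = 88
byte 3: (1b ^ 5c) ^ 68 = 47 ^ 68 = 2f
byte 4: (0f ^ 05) ^ 65 = 0a ^ 65 = 6f

4e72882f6f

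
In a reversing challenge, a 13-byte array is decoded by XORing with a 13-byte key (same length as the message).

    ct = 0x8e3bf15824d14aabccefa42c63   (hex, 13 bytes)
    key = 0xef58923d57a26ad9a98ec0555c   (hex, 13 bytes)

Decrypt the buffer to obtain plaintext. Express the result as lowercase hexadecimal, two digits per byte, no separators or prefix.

6163636573732072656164793f

8e XOR ef = 61
3b XOR 58 = 63
f1 XOR 92 = 63
58 XOR 3d = 65
24 XOR 57 = 73
d1 XOR a2 = 73
4a XOR 6a = 20
ab XOR d9 = 72
cc XOR a9 = 65
ef XOR 8e = 61
a4 XOR c0 = 64
2c XOR 55 = 79
63 XOR 5c = 3f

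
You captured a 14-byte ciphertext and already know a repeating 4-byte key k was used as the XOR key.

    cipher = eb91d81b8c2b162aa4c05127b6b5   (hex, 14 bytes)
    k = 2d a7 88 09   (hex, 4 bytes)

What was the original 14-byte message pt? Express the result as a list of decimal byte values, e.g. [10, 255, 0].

The 4-byte key repeats, so the effective keystream is 2d a7 88 09 2d a7 88 09 2d a7 88 09 2d a7.
byte 0: 11101011 ^ 00101101 = 11000110
byte 1: 10010001 ^ 10100111 = 00110110
byte 2: 11011000 ^ 10001000 = 01010000
byte 3: 00011011 ^ 00001001 = 00010010
byte 4: 10001100 ^ 00101101 = 10100001
byte 5: 00101011 ^ 10100111 = 10001100
byte 6: 00010110 ^ 10001000 = 10011110
byte 7: 00101010 ^ 00001001 = 00100011
byte 8: 10100100 ^ 00101101 = 10001001
byte 9: 11000000 ^ 10100111 = 01100111
byte 10: 01010001 ^ 10001000 = 11011001
byte 11: 00100111 ^ 00001001 = 00101110
byte 12: 10110110 ^ 00101101 = 10011011
byte 13: 10110101 ^ 10100111 = 00010010

[198, 54, 80, 18, 161, 140, 158, 35, 137, 103, 217, 46, 155, 18]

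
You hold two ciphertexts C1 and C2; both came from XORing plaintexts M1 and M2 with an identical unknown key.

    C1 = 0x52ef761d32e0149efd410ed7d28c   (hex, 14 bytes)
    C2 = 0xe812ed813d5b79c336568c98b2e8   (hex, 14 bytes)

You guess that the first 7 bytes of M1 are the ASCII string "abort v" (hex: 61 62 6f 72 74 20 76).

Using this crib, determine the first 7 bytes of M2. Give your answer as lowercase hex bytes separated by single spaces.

db 9f f4 ee 7b 9b 1b

First, C1 ⊕ C2 = (M1 ⊕ K) ⊕ (M2 ⊕ K) = M1 ⊕ M2, so the key drops out. Then M2 = (M1 ⊕ M2) ⊕ M1 over the first 7 bytes.
byte 0: (52 XOR e8) XOR 61 = ba XOR 61 = db
byte 1: (ef XOR 12) XOR 62 = fd XOR 62 = 9f
byte 2: (76 XOR ed) XOR 6f = 9b XOR 6f = f4
byte 3: (1d XOR 81) XOR 72 = 9c XOR 72 = ee
byte 4: (32 XOR 3d) XOR 74 = 0f XOR 74 = 7b
byte 5: (e0 XOR 5b) XOR 20 = bb XOR 20 = 9b
byte 6: (14 XOR 79) XOR 76 = 6d XOR 76 = 1b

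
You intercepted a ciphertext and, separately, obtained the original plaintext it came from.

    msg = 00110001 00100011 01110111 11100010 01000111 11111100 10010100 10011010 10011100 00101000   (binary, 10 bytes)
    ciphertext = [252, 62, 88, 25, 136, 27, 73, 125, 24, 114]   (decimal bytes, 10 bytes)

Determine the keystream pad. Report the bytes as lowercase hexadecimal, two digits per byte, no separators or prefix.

Since ciphertext = msg ⊕ pad, XORing both sides with msg gives pad = msg ⊕ ciphertext.
31 ^ fc = cd
23 ^ 3e = 1d
77 ^ 58 = 2f
e2 ^ 19 = fb
47 ^ 88 = cf
fc ^ 1b = e7
94 ^ 49 = dd
9a ^ 7d = e7
9c ^ 18 = 84
28 ^ 72 = 5a

cd1d2ffbcfe7dde7845a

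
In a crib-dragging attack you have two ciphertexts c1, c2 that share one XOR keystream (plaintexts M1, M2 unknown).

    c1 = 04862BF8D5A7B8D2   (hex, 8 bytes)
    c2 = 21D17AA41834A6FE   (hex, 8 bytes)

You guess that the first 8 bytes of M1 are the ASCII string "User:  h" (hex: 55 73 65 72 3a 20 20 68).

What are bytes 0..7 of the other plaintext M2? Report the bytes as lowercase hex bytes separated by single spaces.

70 24 34 2e f7 b3 3e 44

First, c1 ⊕ c2 = (M1 ⊕ K) ⊕ (M2 ⊕ K) = M1 ⊕ M2, so the key drops out. Then M2 = (M1 ⊕ M2) ⊕ M1 over the first 8 bytes.
byte 0: (04 ⊕ 21) ⊕ 55 = 25 ⊕ 55 = 70
byte 1: (86 ⊕ d1) ⊕ 73 = 57 ⊕ 73 = 24
byte 2: (2b ⊕ 7a) ⊕ 65 = 51 ⊕ 65 = 34
byte 3: (f8 ⊕ a4) ⊕ 72 = 5c ⊕ 72 = 2e
byte 4: (d5 ⊕ 18) ⊕ 3a = cd ⊕ 3a = f7
byte 5: (a7 ⊕ 34) ⊕ 20 = 93 ⊕ 20 = b3
byte 6: (b8 ⊕ a6) ⊕ 20 = 1e ⊕ 20 = 3e
byte 7: (d2 ⊕ fe) ⊕ 68 = 2c ⊕ 68 = 44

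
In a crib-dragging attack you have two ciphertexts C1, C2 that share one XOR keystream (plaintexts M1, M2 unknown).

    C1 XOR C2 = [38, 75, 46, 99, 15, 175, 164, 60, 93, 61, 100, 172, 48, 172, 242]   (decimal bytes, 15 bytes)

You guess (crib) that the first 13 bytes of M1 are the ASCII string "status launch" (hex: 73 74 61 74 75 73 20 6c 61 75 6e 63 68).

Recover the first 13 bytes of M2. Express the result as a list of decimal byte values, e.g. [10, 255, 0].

[85, 63, 79, 23, 122, 220, 132, 80, 60, 72, 10, 207, 88]

Since C1 ⊕ C2 = M1 ⊕ M2, XORing with the guessed M1 bytes yields the corresponding M2 bytes: M2 = (C1 ⊕ C2) ⊕ M1.
byte 0: 26 xor 73 = 55
byte 1: 4b xor 74 = 3f
byte 2: 2e xor 61 = 4f
byte 3: 63 xor 74 = 17
byte 4: 0f xor 75 = 7a
byte 5: af xor 73 = dc
byte 6: a4 xor 20 = 84
byte 7: 3c xor 6c = 50
byte 8: 5d xor 61 = 3c
byte 9: 3d xor 75 = 48
byte 10: 64 xor 6e = 0a
byte 11: ac xor 63 = cf
byte 12: 30 xor 68 = 58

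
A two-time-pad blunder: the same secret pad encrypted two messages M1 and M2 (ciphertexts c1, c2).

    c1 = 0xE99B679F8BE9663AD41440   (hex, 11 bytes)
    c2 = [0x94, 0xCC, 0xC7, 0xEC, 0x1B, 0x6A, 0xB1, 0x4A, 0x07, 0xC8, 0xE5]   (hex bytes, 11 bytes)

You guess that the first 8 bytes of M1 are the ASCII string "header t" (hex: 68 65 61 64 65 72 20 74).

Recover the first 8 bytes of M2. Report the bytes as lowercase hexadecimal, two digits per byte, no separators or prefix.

First, c1 ⊕ c2 = (M1 ⊕ K) ⊕ (M2 ⊕ K) = M1 ⊕ M2, so the key drops out. Then M2 = (M1 ⊕ M2) ⊕ M1 over the first 8 bytes.
byte 0: (e9 ^ 94) ^ 68 = 7d ^ 68 = 15
byte 1: (9b ^ cc) ^ 65 = 57 ^ 65 = 32
byte 2: (67 ^ c7) ^ 61 = a0 ^ 61 = c1
byte 3: (9f ^ ec) ^ 64 = 73 ^ 64 = 17
byte 4: (8b ^ 1b) ^ 65 = 90 ^ 65 = f5
byte 5: (e9 ^ 6a) ^ 72 = 83 ^ 72 = f1
byte 6: (66 ^ b1) ^ 20 = d7 ^ 20 = f7
byte 7: (3a ^ 4a) ^ 74 = 70 ^ 74 = 04

1532c117f5f1f704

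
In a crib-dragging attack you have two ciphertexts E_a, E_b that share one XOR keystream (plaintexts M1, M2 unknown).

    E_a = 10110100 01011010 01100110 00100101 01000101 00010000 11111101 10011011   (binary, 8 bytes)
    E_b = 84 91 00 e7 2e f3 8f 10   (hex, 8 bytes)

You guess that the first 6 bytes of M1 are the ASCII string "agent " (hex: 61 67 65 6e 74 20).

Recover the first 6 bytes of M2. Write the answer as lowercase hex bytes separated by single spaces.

First, E_a ⊕ E_b = (M1 ⊕ K) ⊕ (M2 ⊕ K) = M1 ⊕ M2, so the key drops out. Then M2 = (M1 ⊕ M2) ⊕ M1 over the first 6 bytes.
byte 0: (b4 ⊕ 84) ⊕ 61 = 30 ⊕ 61 = 51
byte 1: (5a ⊕ 91) ⊕ 67 = cb ⊕ 67 = ac
byte 2: (66 ⊕ 00) ⊕ 65 = 66 ⊕ 65 = 03
byte 3: (25 ⊕ e7) ⊕ 6e = c2 ⊕ 6e = ac
byte 4: (45 ⊕ 2e) ⊕ 74 = 6b ⊕ 74 = 1f
byte 5: (10 ⊕ f3) ⊕ 20 = e3 ⊕ 20 = c3

51 ac 03 ac 1f c3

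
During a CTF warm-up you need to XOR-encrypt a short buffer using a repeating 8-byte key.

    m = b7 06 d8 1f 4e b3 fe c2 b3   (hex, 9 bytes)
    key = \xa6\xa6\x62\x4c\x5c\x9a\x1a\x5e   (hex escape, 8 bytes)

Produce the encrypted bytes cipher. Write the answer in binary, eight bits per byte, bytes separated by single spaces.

The 8-byte key repeats, so the effective keystream is a6 a6 62 4c 5c 9a 1a 5e a6.
byte 0: b7 xor a6 = 11
byte 1: 06 xor a6 = a0
byte 2: d8 xor 62 = ba
byte 3: 1f xor 4c = 53
byte 4: 4e xor 5c = 12
byte 5: b3 xor 9a = 29
byte 6: fe xor 1a = e4
byte 7: c2 xor 5e = 9c
byte 8: b3 xor a6 = 15

00010001 10100000 10111010 01010011 00010010 00101001 11100100 10011100 00010101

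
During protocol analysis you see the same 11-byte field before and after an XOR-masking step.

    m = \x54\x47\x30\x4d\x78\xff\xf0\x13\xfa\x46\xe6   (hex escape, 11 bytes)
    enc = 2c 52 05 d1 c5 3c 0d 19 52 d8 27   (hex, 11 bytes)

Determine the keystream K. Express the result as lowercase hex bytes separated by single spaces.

Since enc = m ⊕ K, XORing both sides with m gives K = m ⊕ enc.
 84 ^  44 = 120
 71 ^  82 =  21
 48 ^   5 =  53
 77 ^ 209 = 156
120 ^ 197 = 189
255 ^  60 = 195
240 ^  13 = 253
 19 ^  25 =  10
250 ^  82 = 168
 70 ^ 216 = 158
230 ^  39 = 193

78 15 35 9c bd c3 fd 0a a8 9e c1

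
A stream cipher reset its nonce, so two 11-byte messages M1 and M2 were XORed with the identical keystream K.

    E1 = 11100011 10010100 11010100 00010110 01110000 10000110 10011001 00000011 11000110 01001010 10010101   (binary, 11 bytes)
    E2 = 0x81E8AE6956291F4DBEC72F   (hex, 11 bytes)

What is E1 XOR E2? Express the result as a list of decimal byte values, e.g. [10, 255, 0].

E1 ⊕ E2 = (M1 ⊕ K) ⊕ (M2 ⊕ K) = M1 ⊕ M2 — the shared key cancels under XOR.
e3 xor 81 = 62
94 xor e8 = 7c
d4 xor ae = 7a
16 xor 69 = 7f
70 xor 56 = 26
86 xor 29 = af
99 xor 1f = 86
03 xor 4d = 4e
c6 xor be = 78
4a xor c7 = 8d
95 xor 2f = ba

[98, 124, 122, 127, 38, 175, 134, 78, 120, 141, 186]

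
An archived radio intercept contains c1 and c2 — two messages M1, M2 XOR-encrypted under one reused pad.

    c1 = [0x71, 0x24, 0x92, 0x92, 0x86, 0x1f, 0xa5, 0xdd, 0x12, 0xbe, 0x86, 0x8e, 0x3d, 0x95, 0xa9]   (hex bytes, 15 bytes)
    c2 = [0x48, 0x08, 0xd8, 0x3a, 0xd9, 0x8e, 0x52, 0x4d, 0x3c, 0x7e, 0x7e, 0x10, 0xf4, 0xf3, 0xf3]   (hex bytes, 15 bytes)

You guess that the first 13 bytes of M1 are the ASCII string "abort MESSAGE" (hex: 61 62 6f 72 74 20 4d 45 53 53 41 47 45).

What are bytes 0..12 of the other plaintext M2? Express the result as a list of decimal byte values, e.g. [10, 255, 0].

First, c1 ⊕ c2 = (M1 ⊕ K) ⊕ (M2 ⊕ K) = M1 ⊕ M2, so the key drops out. Then M2 = (M1 ⊕ M2) ⊕ M1 over the first 13 bytes.
byte 0: (71 ⊕ 48) ⊕ 61 = 39 ⊕ 61 = 58
byte 1: (24 ⊕ 08) ⊕ 62 = 2c ⊕ 62 = 4e
byte 2: (92 ⊕ d8) ⊕ 6f = 4a ⊕ 6f = 25
byte 3: (92 ⊕ 3a) ⊕ 72 = a8 ⊕ 72 = da
byte 4: (86 ⊕ d9) ⊕ 74 = 5f ⊕ 74 = 2b
byte 5: (1f ⊕ 8e) ⊕ 20 = 91 ⊕ 20 = b1
byte 6: (a5 ⊕ 52) ⊕ 4d = f7 ⊕ 4d = ba
byte 7: (dd ⊕ 4d) ⊕ 45 = 90 ⊕ 45 = d5
byte 8: (12 ⊕ 3c) ⊕ 53 = 2e ⊕ 53 = 7d
byte 9: (be ⊕ 7e) ⊕ 53 = c0 ⊕ 53 = 93
byte 10: (86 ⊕ 7e) ⊕ 41 = f8 ⊕ 41 = b9
byte 11: (8e ⊕ 10) ⊕ 47 = 9e ⊕ 47 = d9
byte 12: (3d ⊕ f4) ⊕ 45 = c9 ⊕ 45 = 8c

[88, 78, 37, 218, 43, 177, 186, 213, 125, 147, 185, 217, 140]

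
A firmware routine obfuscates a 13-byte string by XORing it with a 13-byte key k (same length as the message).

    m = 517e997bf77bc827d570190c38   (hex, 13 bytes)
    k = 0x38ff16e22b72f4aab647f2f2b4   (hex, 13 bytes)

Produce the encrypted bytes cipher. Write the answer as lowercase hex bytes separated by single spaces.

XOR is its own inverse, so applying the key byte-wise gives the result directly.
51 ⊕ 38 = 69
7e ⊕ ff = 81
99 ⊕ 16 = 8f
7b ⊕ e2 = 99
f7 ⊕ 2b = dc
7b ⊕ 72 = 09
c8 ⊕ f4 = 3c
27 ⊕ aa = 8d
d5 ⊕ b6 = 63
70 ⊕ 47 = 37
19 ⊕ f2 = eb
0c ⊕ f2 = fe
38 ⊕ b4 = 8c

69 81 8f 99 dc 09 3c 8d 63 37 eb fe 8c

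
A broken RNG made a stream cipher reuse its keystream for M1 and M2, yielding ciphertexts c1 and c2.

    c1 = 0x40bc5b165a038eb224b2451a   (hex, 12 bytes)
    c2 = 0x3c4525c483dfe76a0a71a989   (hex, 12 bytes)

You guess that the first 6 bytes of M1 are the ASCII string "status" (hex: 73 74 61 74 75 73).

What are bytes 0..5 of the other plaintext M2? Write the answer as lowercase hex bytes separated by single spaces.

First, c1 ⊕ c2 = (M1 ⊕ K) ⊕ (M2 ⊕ K) = M1 ⊕ M2, so the key drops out. Then M2 = (M1 ⊕ M2) ⊕ M1 over the first 6 bytes.
byte 0: (40 ^ 3c) ^ 73 = 7c ^ 73 = 0f
byte 1: (bc ^ 45) ^ 74 = f9 ^ 74 = 8d
byte 2: (5b ^ 25) ^ 61 = 7e ^ 61 = 1f
byte 3: (16 ^ c4) ^ 74 = d2 ^ 74 = a6
byte 4: (5a ^ 83) ^ 75 = d9 ^ 75 = ac
byte 5: (03 ^ df) ^ 73 = dc ^ 73 = af

0f 8d 1f a6 ac af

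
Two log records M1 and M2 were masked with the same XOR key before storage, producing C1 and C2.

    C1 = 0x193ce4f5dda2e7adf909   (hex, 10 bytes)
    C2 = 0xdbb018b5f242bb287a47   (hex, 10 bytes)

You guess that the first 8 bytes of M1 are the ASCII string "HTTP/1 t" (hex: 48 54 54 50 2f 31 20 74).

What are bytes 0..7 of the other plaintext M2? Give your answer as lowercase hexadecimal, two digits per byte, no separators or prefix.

8ad8a81000d17cf1

First, C1 ⊕ C2 = (M1 ⊕ K) ⊕ (M2 ⊕ K) = M1 ⊕ M2, so the key drops out. Then M2 = (M1 ⊕ M2) ⊕ M1 over the first 8 bytes.
byte 0: (19 ^ db) ^ 48 = c2 ^ 48 = 8a
byte 1: (3c ^ b0) ^ 54 = 8c ^ 54 = d8
byte 2: (e4 ^ 18) ^ 54 = fc ^ 54 = a8
byte 3: (f5 ^ b5) ^ 50 = 40 ^ 50 = 10
byte 4: (dd ^ f2) ^ 2f = 2f ^ 2f = 00
byte 5: (a2 ^ 42) ^ 31 = e0 ^ 31 = d1
byte 6: (e7 ^ bb) ^ 20 = 5c ^ 20 = 7c
byte 7: (ad ^ 28) ^ 74 = 85 ^ 74 = f1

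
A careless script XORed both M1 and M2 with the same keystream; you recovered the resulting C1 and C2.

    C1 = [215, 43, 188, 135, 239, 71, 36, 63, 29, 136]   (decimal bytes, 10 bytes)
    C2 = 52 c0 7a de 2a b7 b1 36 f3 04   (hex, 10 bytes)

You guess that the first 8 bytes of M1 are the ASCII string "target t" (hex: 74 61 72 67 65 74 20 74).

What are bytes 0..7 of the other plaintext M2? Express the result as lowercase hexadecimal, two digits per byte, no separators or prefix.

f18ab43ea084b57d

First, C1 ⊕ C2 = (M1 ⊕ K) ⊕ (M2 ⊕ K) = M1 ⊕ M2, so the key drops out. Then M2 = (M1 ⊕ M2) ⊕ M1 over the first 8 bytes.
byte 0: (d7 ⊕ 52) ⊕ 74 = 85 ⊕ 74 = f1
byte 1: (2b ⊕ c0) ⊕ 61 = eb ⊕ 61 = 8a
byte 2: (bc ⊕ 7a) ⊕ 72 = c6 ⊕ 72 = b4
byte 3: (87 ⊕ de) ⊕ 67 = 59 ⊕ 67 = 3e
byte 4: (ef ⊕ 2a) ⊕ 65 = c5 ⊕ 65 = a0
byte 5: (47 ⊕ b7) ⊕ 74 = f0 ⊕ 74 = 84
byte 6: (24 ⊕ b1) ⊕ 20 = 95 ⊕ 20 = b5
byte 7: (3f ⊕ 36) ⊕ 74 = 09 ⊕ 74 = 7d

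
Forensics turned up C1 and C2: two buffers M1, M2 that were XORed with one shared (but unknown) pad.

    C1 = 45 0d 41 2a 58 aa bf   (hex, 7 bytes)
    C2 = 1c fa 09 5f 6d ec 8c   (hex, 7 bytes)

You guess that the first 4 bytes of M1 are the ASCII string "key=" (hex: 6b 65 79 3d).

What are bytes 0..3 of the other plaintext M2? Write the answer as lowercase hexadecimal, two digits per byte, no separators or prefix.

First, C1 ⊕ C2 = (M1 ⊕ K) ⊕ (M2 ⊕ K) = M1 ⊕ M2, so the key drops out. Then M2 = (M1 ⊕ M2) ⊕ M1 over the first 4 bytes.
byte 0: (45 xor 1c) xor 6b = 59 xor 6b = 32
byte 1: (0d xor fa) xor 65 = f7 xor 65 = 92
byte 2: (41 xor 09) xor 79 = 48 xor 79 = 31
byte 3: (2a xor 5f) xor 3d = 75 xor 3d = 48

32923148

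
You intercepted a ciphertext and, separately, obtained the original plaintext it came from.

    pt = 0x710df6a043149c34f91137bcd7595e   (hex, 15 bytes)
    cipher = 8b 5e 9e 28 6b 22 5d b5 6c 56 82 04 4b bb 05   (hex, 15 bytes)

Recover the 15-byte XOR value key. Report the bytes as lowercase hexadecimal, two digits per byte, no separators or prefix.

Since cipher = pt ⊕ key, XORing both sides with pt gives key = pt ⊕ cipher.
71 ⊕ 8b = fa
0d ⊕ 5e = 53
f6 ⊕ 9e = 68
a0 ⊕ 28 = 88
43 ⊕ 6b = 28
14 ⊕ 22 = 36
9c ⊕ 5d = c1
34 ⊕ b5 = 81
f9 ⊕ 6c = 95
11 ⊕ 56 = 47
37 ⊕ 82 = b5
bc ⊕ 04 = b8
d7 ⊕ 4b = 9c
59 ⊕ bb = e2
5e ⊕ 05 = 5b

fa5368882836c1819547b5b89ce25b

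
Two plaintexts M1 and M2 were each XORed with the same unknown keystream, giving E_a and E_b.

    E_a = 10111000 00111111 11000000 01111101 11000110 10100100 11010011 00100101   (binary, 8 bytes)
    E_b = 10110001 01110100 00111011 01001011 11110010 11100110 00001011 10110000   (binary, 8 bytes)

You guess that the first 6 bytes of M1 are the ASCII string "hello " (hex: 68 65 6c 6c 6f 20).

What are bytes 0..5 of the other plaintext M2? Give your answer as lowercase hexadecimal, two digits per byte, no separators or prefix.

612e975a5b62

First, E_a ⊕ E_b = (M1 ⊕ K) ⊕ (M2 ⊕ K) = M1 ⊕ M2, so the key drops out. Then M2 = (M1 ⊕ M2) ⊕ M1 over the first 6 bytes.
byte 0: (b8 XOR b1) XOR 68 = 09 XOR 68 = 61
byte 1: (3f XOR 74) XOR 65 = 4b XOR 65 = 2e
byte 2: (c0 XOR 3b) XOR 6c = fb XOR 6c = 97
byte 3: (7d XOR 4b) XOR 6c = 36 XOR 6c = 5a
byte 4: (c6 XOR f2) XOR 6f = 34 XOR 6f = 5b
byte 5: (a4 XOR e6) XOR 20 = 42 XOR 20 = 62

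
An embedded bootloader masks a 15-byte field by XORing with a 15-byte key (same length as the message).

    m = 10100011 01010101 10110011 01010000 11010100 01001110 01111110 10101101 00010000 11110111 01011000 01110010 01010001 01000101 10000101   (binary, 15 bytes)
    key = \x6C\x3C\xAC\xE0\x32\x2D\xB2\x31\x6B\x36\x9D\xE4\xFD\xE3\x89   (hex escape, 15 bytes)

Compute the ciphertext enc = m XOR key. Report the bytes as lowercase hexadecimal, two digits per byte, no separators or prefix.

XOR is its own inverse, so applying the key byte-wise gives the result directly.
byte 0: a3 XOR 6c = cf
byte 1: 55 XOR 3c = 69
byte 2: b3 XOR ac = 1f
byte 3: 50 XOR e0 = b0
byte 4: d4 XOR 32 = e6
byte 5: 4e XOR 2d = 63
byte 6: 7e XOR b2 = cc
byte 7: ad XOR 31 = 9c
byte 8: 10 XOR 6b = 7b
byte 9: f7 XOR 36 = c1
byte 10: 58 XOR 9d = c5
byte 11: 72 XOR e4 = 96
byte 12: 51 XOR fd = ac
byte 13: 45 XOR e3 = a6
byte 14: 85 XOR 89 = 0c

cf691fb0e663cc9c7bc1c596aca60c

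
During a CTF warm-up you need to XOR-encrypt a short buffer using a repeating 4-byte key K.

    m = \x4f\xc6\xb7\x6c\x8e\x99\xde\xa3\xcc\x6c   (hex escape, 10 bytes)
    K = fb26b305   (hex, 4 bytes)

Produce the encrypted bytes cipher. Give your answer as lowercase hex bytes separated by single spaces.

The 4-byte key repeats, so the effective keystream is fb 26 b3 05 fb 26 b3 05 fb 26.
byte 0:  79 ⊕ 251 = 180
byte 1: 198 ⊕  38 = 224
byte 2: 183 ⊕ 179 =   4
byte 3: 108 ⊕   5 = 105
byte 4: 142 ⊕ 251 = 117
byte 5: 153 ⊕  38 = 191
byte 6: 222 ⊕ 179 = 109
byte 7: 163 ⊕   5 = 166
byte 8: 204 ⊕ 251 =  55
byte 9: 108 ⊕  38 =  74

b4 e0 04 69 75 bf 6d a6 37 4a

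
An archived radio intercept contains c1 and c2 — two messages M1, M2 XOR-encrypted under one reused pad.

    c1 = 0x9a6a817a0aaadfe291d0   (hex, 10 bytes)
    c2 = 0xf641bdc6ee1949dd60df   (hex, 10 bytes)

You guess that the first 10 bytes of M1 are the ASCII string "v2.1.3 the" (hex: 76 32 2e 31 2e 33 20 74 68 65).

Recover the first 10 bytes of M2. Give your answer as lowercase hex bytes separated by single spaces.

First, c1 ⊕ c2 = (M1 ⊕ K) ⊕ (M2 ⊕ K) = M1 ⊕ M2, so the key drops out. Then M2 = (M1 ⊕ M2) ⊕ M1 over the first 10 bytes.
byte 0: (9a ^ f6) ^ 76 = 6c ^ 76 = 1a
byte 1: (6a ^ 41) ^ 32 = 2b ^ 32 = 19
byte 2: (81 ^ bd) ^ 2e = 3c ^ 2e = 12
byte 3: (7a ^ c6) ^ 31 = bc ^ 31 = 8d
byte 4: (0a ^ ee) ^ 2e = e4 ^ 2e = ca
byte 5: (aa ^ 19) ^ 33 = b3 ^ 33 = 80
byte 6: (df ^ 49) ^ 20 = 96 ^ 20 = b6
byte 7: (e2 ^ dd) ^ 74 = 3f ^ 74 = 4b
byte 8: (91 ^ 60) ^ 68 = f1 ^ 68 = 99
byte 9: (d0 ^ df) ^ 65 = 0f ^ 65 = 6a

1a 19 12 8d ca 80 b6 4b 99 6a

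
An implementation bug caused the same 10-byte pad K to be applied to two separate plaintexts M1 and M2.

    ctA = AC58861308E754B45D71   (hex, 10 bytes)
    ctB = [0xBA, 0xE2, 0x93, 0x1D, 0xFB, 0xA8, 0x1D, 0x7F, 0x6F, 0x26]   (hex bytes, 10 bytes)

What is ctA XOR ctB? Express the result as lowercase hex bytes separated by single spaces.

16 ba 15 0e f3 4f 49 cb 32 57

ctA ⊕ ctB = (M1 ⊕ K) ⊕ (M2 ⊕ K) = M1 ⊕ M2 — the shared key cancels under XOR.
byte 0: ac xor ba = 16
byte 1: 58 xor e2 = ba
byte 2: 86 xor 93 = 15
byte 3: 13 xor 1d = 0e
byte 4: 08 xor fb = f3
byte 5: e7 xor a8 = 4f
byte 6: 54 xor 1d = 49
byte 7: b4 xor 7f = cb
byte 8: 5d xor 6f = 32
byte 9: 71 xor 26 = 57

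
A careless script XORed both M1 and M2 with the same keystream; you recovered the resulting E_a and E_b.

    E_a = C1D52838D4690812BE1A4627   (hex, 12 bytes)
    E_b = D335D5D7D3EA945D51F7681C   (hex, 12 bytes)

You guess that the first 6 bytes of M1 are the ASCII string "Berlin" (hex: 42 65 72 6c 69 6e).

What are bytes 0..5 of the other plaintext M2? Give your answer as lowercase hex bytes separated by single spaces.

50 85 8f 83 6e ed

First, E_a ⊕ E_b = (M1 ⊕ K) ⊕ (M2 ⊕ K) = M1 ⊕ M2, so the key drops out. Then M2 = (M1 ⊕ M2) ⊕ M1 over the first 6 bytes.
byte 0: (c1 xor d3) xor 42 = 12 xor 42 = 50
byte 1: (d5 xor 35) xor 65 = e0 xor 65 = 85
byte 2: (28 xor d5) xor 72 = fd xor 72 = 8f
byte 3: (38 xor d7) xor 6c = ef xor 6c = 83
byte 4: (d4 xor d3) xor 69 = 07 xor 69 = 6e
byte 5: (69 xor ea) xor 6e = 83 xor 6e = ed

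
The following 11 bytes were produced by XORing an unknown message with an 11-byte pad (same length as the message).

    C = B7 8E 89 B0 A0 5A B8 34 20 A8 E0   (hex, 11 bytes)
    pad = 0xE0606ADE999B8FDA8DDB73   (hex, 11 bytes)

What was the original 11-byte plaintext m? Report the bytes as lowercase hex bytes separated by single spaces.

57 ee e3 6e 39 c1 37 ee ad 73 93

byte 0: b7 ^ e0 = 57
byte 1: 8e ^ 60 = ee
byte 2: 89 ^ 6a = e3
byte 3: b0 ^ de = 6e
byte 4: a0 ^ 99 = 39
byte 5: 5a ^ 9b = c1
byte 6: b8 ^ 8f = 37
byte 7: 34 ^ da = ee
byte 8: 20 ^ 8d = ad
byte 9: a8 ^ db = 73
byte 10: e0 ^ 73 = 93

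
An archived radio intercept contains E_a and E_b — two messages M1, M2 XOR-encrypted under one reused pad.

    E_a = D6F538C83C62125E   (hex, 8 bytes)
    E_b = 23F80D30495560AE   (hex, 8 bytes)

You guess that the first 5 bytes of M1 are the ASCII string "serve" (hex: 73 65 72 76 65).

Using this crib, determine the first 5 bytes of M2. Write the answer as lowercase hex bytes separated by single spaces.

First, E_a ⊕ E_b = (M1 ⊕ K) ⊕ (M2 ⊕ K) = M1 ⊕ M2, so the key drops out. Then M2 = (M1 ⊕ M2) ⊕ M1 over the first 5 bytes.
byte 0: (d6 xor 23) xor 73 = f5 xor 73 = 86
byte 1: (f5 xor f8) xor 65 = 0d xor 65 = 68
byte 2: (38 xor 0d) xor 72 = 35 xor 72 = 47
byte 3: (c8 xor 30) xor 76 = f8 xor 76 = 8e
byte 4: (3c xor 49) xor 65 = 75 xor 65 = 10

86 68 47 8e 10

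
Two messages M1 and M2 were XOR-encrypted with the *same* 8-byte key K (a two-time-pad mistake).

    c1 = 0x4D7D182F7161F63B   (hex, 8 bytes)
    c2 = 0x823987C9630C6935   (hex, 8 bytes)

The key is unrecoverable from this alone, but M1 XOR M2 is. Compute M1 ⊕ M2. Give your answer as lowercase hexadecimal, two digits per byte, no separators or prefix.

c1 ⊕ c2 = (M1 ⊕ K) ⊕ (M2 ⊕ K) = M1 ⊕ M2 — the shared key cancels under XOR.
4d ^ 82 = cf
7d ^ 39 = 44
18 ^ 87 = 9f
2f ^ c9 = e6
71 ^ 63 = 12
61 ^ 0c = 6d
f6 ^ 69 = 9f
3b ^ 35 = 0e

cf449fe6126d9f0e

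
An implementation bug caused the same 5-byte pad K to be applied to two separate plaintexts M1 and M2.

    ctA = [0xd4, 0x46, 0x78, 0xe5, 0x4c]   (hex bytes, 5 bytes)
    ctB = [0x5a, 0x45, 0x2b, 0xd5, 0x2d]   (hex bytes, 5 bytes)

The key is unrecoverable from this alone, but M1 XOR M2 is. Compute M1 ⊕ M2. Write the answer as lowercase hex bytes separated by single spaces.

8e 03 53 30 61

ctA ⊕ ctB = (M1 ⊕ K) ⊕ (M2 ⊕ K) = M1 ⊕ M2 — the shared key cancels under XOR.
d4 XOR 5a = 8e
46 XOR 45 = 03
78 XOR 2b = 53
e5 XOR d5 = 30
4c XOR 2d = 61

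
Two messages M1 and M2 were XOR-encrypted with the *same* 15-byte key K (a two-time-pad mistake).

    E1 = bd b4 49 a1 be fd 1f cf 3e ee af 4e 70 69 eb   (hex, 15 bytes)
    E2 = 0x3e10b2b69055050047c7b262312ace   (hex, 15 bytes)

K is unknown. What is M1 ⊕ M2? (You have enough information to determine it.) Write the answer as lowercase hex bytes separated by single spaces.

83 a4 fb 17 2e a8 1a cf 79 29 1d 2c 41 43 25

E1 ⊕ E2 = (M1 ⊕ K) ⊕ (M2 ⊕ K) = M1 ⊕ M2 — the shared key cancels under XOR.
byte 0: 189 xor  62 = 131
byte 1: 180 xor  16 = 164
byte 2:  73 xor 178 = 251
byte 3: 161 xor 182 =  23
byte 4: 190 xor 144 =  46
byte 5: 253 xor  85 = 168
byte 6:  31 xor   5 =  26
byte 7: 207 xor   0 = 207
byte 8:  62 xor  71 = 121
byte 9: 238 xor 199 =  41
byte 10: 175 xor 178 =  29
byte 11:  78 xor  98 =  44
byte 12: 112 xor  49 =  65
byte 13: 105 xor  42 =  67
byte 14: 235 xor 206 =  37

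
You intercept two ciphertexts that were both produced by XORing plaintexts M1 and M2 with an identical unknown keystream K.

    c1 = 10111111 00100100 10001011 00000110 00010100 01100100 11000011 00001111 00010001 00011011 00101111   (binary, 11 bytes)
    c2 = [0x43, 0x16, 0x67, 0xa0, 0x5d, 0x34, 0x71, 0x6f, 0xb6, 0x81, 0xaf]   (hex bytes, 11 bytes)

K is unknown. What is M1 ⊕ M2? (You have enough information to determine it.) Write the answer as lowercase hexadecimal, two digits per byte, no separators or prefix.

c1 ⊕ c2 = (M1 ⊕ K) ⊕ (M2 ⊕ K) = M1 ⊕ M2 — the shared key cancels under XOR.
bf ^ 43 = fc
24 ^ 16 = 32
8b ^ 67 = ec
06 ^ a0 = a6
14 ^ 5d = 49
64 ^ 34 = 50
c3 ^ 71 = b2
0f ^ 6f = 60
11 ^ b6 = a7
1b ^ 81 = 9a
2f ^ af = 80

fc32eca64950b260a79a80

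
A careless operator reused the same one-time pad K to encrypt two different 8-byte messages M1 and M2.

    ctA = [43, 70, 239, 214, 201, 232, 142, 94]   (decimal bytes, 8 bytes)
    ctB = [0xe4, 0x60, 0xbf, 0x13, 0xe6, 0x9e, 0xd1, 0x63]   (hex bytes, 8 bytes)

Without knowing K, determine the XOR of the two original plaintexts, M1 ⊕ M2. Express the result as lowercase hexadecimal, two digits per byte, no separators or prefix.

cf2650c52f765f3d

ctA ⊕ ctB = (M1 ⊕ K) ⊕ (M2 ⊕ K) = M1 ⊕ M2 — the shared key cancels under XOR.
 43 xor 228 = 207
 70 xor  96 =  38
239 xor 191 =  80
214 xor  19 = 197
201 xor 230 =  47
232 xor 158 = 118
142 xor 209 =  95
 94 xor  99 =  61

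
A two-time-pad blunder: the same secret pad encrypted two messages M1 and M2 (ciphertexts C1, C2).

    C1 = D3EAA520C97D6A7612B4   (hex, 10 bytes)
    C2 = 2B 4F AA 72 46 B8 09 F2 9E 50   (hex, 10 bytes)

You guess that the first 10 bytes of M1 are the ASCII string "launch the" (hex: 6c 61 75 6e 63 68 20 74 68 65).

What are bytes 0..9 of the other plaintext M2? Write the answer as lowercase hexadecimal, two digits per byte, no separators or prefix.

94c47a3cecad43f0e481

First, C1 ⊕ C2 = (M1 ⊕ K) ⊕ (M2 ⊕ K) = M1 ⊕ M2, so the key drops out. Then M2 = (M1 ⊕ M2) ⊕ M1 over the first 10 bytes.
byte 0: (d3 xor 2b) xor 6c = f8 xor 6c = 94
byte 1: (ea xor 4f) xor 61 = a5 xor 61 = c4
byte 2: (a5 xor aa) xor 75 = 0f xor 75 = 7a
byte 3: (20 xor 72) xor 6e = 52 xor 6e = 3c
byte 4: (c9 xor 46) xor 63 = 8f xor 63 = ec
byte 5: (7d xor b8) xor 68 = c5 xor 68 = ad
byte 6: (6a xor 09) xor 20 = 63 xor 20 = 43
byte 7: (76 xor f2) xor 74 = 84 xor 74 = f0
byte 8: (12 xor 9e) xor 68 = 8c xor 68 = e4
byte 9: (b4 xor 50) xor 65 = e4 xor 65 = 81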